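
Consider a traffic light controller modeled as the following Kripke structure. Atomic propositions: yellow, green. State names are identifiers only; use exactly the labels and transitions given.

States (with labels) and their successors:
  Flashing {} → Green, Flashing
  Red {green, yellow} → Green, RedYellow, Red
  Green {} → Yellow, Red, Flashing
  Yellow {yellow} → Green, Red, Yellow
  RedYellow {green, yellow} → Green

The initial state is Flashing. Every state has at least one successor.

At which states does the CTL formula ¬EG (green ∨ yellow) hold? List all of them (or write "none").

States satisfying green ∨ yellow: {Red, Yellow, RedYellow}.
States satisfying EG (green ∨ yellow): {Red, Yellow}.
States satisfying ¬EG (green ∨ yellow): {Flashing, Green, RedYellow}.

{Flashing, Green, RedYellow}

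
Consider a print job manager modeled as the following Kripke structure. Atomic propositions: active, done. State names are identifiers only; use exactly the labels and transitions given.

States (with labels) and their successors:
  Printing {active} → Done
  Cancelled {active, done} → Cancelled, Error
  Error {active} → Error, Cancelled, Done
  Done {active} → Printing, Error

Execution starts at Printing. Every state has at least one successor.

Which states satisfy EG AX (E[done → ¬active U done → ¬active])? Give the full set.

States satisfying AX (E[done → ¬active U done → ¬active]): {Printing, Done}.
States satisfying EG AX (E[done → ¬active U done → ¬active]): {Printing, Done}.

{Printing, Done}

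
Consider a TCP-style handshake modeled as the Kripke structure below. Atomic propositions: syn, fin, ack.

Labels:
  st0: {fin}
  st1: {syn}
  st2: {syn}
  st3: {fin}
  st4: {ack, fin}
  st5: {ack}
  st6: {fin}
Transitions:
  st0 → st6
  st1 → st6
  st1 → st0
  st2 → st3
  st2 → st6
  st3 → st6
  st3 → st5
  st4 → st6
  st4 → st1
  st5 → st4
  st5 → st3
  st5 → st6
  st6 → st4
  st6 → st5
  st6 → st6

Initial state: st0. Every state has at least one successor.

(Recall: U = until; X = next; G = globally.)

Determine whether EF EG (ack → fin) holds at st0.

Satisfied

States satisfying EG (ack → fin): {st0, st1, st2, st3, st4, st6}.
States satisfying EF EG (ack → fin): {st0, st1, st2, st3, st4, st5, st6}.
Some path from st0 reaches a state where EG (ack → fin) holds.
st0 ∈ Sat(EF EG (ack → fin)).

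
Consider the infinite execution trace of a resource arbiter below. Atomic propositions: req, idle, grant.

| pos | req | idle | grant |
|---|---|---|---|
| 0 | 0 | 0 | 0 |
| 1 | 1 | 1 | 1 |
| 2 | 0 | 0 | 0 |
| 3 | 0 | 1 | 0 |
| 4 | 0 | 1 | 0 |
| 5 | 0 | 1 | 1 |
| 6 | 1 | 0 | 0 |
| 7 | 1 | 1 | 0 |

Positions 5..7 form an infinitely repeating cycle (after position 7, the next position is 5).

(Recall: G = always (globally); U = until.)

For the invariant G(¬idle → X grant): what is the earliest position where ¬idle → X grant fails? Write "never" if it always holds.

2

Check ¬idle → X grant at each position in order: 0 ✓, 1 ✓.
At position 2 the labels are {} and the next position 3 has {idle}, so ¬idle → X grant is false there. This is the first violation.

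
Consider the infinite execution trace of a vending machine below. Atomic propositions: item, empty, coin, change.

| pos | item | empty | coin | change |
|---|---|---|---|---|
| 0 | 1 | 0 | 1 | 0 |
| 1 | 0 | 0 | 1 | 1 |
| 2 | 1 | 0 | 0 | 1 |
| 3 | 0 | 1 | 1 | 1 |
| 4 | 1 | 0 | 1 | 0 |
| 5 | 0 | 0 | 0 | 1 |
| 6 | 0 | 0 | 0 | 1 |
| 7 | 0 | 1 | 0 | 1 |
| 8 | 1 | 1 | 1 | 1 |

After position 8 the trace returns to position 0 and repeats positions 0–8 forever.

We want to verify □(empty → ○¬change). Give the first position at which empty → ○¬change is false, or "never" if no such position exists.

7

Check empty → ○¬change at each position in order: 0 ✓, 1 ✓, 2 ✓, 3 ✓, 4 ✓, 5 ✓, 6 ✓.
At position 7 the labels are {change, empty} and the next position 8 has {change, coin, empty, item}, so empty → ○¬change is false there. This is the first violation.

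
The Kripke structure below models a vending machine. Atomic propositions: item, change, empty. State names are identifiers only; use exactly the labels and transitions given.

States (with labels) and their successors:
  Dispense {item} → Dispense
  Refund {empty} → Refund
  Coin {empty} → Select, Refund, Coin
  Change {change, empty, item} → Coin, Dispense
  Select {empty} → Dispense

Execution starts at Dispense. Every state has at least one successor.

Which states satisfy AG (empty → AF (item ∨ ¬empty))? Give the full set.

States satisfying empty → AF (item ∨ ¬empty): {Dispense, Change, Select}.
States satisfying AG (empty → AF (item ∨ ¬empty)): {Dispense, Select}.

{Dispense, Select}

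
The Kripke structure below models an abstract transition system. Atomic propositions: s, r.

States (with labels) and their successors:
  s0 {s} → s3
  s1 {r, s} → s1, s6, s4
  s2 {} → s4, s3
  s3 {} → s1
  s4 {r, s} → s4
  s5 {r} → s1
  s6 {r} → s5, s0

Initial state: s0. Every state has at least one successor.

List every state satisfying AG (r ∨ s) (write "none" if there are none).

States satisfying r ∨ s: {s0, s1, s4, s5, s6}.
States satisfying AG (r ∨ s): {s4}.

{s4}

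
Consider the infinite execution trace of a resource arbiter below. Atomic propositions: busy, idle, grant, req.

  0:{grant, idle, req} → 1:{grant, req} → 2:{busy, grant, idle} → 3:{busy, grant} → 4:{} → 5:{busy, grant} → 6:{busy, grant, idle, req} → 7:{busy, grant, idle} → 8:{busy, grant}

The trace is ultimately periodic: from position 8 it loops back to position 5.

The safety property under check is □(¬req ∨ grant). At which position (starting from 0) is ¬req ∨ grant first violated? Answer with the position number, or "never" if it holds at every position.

never

¬req ∨ grant holds at every position 0..8, and those are all the positions the trace ever visits, so the invariant □(¬req ∨ grant) is never violated.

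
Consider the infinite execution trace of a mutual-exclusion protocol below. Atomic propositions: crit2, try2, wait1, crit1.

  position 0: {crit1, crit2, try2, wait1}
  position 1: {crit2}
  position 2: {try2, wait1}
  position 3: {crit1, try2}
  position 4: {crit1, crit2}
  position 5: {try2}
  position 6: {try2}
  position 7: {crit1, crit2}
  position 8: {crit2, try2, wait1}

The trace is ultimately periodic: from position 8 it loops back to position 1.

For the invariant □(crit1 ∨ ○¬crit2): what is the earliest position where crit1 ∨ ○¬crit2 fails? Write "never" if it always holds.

Check crit1 ∨ ○¬crit2 at each position in order: 0 ✓, 1 ✓, 2 ✓, 3 ✓, 4 ✓, 5 ✓.
At position 6 the labels are {try2} and the next position 7 has {crit1, crit2}, so crit1 ∨ ○¬crit2 is false there. This is the first violation.

6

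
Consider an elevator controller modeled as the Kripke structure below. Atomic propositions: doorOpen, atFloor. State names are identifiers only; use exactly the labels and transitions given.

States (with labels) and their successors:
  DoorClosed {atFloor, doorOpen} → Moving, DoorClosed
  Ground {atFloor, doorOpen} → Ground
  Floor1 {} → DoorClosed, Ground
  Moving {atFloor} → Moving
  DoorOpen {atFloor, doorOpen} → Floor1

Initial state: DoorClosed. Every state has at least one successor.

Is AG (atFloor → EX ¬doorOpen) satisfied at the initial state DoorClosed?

Holds

States satisfying atFloor → EX ¬doorOpen: {DoorClosed, Floor1, Moving, DoorOpen}.
States satisfying AG (atFloor → EX ¬doorOpen): {DoorClosed, Moving}.
Every state reachable from DoorClosed satisfies atFloor → EX ¬doorOpen.
DoorClosed ∈ Sat(AG (atFloor → EX ¬doorOpen)).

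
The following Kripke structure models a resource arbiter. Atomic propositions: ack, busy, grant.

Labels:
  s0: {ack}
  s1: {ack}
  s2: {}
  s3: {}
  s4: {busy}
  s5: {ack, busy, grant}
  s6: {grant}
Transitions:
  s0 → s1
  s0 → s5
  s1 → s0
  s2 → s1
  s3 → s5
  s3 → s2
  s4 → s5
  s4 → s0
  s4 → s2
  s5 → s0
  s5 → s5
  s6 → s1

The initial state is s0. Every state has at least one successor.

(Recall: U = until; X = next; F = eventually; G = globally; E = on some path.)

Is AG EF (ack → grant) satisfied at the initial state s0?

States satisfying EF (ack → grant): {s0, s1, s2, s3, s4, s5, s6}.
States satisfying AG EF (ack → grant): {s0, s1, s2, s3, s4, s5, s6}.
Every state reachable from s0 satisfies EF (ack → grant).
s0 ∈ Sat(AG EF (ack → grant)).

Yes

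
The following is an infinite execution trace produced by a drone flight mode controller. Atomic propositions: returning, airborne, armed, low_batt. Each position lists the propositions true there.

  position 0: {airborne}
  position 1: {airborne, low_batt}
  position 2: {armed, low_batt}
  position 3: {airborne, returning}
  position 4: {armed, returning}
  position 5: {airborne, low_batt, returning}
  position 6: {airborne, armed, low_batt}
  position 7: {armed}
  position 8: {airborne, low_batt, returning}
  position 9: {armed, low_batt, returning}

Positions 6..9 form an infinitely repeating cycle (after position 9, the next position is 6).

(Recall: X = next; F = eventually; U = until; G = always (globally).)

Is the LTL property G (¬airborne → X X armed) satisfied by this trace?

Satisfied

¬airborne → X X armed holds at every position 0..9, and those are all positions ever visited, so G (¬airborne → X X armed) holds.
Positions where ¬airborne holds: 2, 4, 7, 9.
Check X X armed at each: 2→ok, 4→ok, 7→ok, 9→ok.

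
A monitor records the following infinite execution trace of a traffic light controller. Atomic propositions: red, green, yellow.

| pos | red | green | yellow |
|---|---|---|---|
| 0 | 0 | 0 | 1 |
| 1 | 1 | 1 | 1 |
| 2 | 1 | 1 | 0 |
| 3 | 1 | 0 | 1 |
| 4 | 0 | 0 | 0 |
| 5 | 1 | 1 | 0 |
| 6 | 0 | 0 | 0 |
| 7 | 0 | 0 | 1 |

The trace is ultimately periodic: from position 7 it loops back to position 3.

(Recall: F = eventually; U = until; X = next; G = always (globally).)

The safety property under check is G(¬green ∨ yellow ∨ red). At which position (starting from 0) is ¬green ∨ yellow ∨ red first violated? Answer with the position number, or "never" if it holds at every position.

¬green ∨ yellow ∨ red holds at every position 0..7, and those are all the positions the trace ever visits, so the invariant G(¬green ∨ yellow ∨ red) is never violated.

never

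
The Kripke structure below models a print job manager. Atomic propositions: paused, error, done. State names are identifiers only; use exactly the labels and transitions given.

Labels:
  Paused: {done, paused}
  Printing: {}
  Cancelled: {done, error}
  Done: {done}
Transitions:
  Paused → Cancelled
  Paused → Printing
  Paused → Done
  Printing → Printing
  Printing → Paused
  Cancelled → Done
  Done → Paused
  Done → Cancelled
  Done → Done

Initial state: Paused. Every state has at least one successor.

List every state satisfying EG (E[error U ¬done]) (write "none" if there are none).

States satisfying E[error U ¬done]: {Printing}.
States satisfying EG (E[error U ¬done]): {Printing}.

{Printing}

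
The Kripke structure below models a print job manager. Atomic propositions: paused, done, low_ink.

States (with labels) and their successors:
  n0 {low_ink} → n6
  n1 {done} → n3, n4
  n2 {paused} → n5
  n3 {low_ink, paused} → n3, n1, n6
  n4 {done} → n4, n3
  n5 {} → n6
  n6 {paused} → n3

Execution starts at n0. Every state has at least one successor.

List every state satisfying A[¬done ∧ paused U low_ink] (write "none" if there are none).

{n0, n3, n6}

States satisfying ¬done ∧ paused: {n2, n3, n6}.
States satisfying low_ink: {n0, n3}.
States satisfying A[¬done ∧ paused U low_ink]: {n0, n3, n6}.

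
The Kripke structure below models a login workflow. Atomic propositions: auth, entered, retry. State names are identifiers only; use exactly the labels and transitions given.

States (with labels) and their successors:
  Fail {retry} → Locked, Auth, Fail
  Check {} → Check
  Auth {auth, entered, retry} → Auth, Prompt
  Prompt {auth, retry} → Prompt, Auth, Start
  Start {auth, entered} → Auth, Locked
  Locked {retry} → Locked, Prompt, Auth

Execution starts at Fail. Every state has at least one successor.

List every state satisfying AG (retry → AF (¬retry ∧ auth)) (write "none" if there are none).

States satisfying retry → AF (¬retry ∧ auth): {Check, Start}.
States satisfying AG (retry → AF (¬retry ∧ auth)): {Check}.

{Check}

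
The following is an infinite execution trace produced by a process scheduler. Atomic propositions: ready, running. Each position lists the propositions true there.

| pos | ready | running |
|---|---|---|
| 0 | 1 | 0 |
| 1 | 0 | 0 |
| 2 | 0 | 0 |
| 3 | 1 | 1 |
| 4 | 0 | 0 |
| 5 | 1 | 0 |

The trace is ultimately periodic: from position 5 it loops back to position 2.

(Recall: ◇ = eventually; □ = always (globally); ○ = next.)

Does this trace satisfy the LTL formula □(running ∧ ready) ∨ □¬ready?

Does not hold

running ∧ ready must hold at every position from 0 onward. It fails at position 0, so □(running ∧ ready) is false.
¬ready must hold at every position from 0 onward. It fails at position 0, so □¬ready is false.
At position 0: □(running ∧ ready) is false; □¬ready is false; so □(running ∧ ready) ∨ □¬ready is false.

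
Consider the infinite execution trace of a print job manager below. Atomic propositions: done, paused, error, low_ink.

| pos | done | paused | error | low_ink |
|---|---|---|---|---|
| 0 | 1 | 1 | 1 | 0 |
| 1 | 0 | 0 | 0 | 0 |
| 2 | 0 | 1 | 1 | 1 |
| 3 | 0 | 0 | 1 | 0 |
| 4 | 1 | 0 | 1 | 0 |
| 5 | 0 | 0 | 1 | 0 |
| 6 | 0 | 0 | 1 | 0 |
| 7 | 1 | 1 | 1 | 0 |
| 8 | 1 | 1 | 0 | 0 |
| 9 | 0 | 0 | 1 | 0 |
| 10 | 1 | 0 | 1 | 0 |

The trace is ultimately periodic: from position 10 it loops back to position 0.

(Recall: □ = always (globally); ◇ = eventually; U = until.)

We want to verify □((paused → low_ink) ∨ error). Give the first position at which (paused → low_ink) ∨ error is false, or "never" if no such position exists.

Check (paused → low_ink) ∨ error at each position in order: 0 ✓, 1 ✓, 2 ✓, 3 ✓, 4 ✓, 5 ✓, 6 ✓, 7 ✓.
At position 8 the labels are {done, paused}, so (paused → low_ink) ∨ error is false there. This is the first violation.

8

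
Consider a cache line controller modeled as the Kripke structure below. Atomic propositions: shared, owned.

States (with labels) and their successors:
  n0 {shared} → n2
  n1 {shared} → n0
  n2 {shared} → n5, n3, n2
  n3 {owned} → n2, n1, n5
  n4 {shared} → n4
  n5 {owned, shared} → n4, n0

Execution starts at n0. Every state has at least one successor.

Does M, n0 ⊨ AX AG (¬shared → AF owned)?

States satisfying AG (¬shared → AF owned): {n0, n1, n2, n3, n4, n5}.
States satisfying AX AG (¬shared → AF owned): {n0, n1, n2, n3, n4, n5}.
n0 ∈ Sat(AX AG (¬shared → AF owned)).

Yes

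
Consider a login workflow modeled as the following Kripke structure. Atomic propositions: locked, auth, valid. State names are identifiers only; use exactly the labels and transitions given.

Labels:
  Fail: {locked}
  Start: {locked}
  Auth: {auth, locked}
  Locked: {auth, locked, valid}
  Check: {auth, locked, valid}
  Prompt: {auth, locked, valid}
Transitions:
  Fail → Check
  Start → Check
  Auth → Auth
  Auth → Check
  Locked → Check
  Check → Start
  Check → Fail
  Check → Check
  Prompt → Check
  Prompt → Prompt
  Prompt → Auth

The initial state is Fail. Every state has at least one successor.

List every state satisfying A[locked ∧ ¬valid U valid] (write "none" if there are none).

States satisfying locked ∧ ¬valid: {Fail, Start, Auth}.
States satisfying valid: {Locked, Check, Prompt}.
States satisfying A[locked ∧ ¬valid U valid]: {Fail, Start, Locked, Check, Prompt}.

{Fail, Start, Locked, Check, Prompt}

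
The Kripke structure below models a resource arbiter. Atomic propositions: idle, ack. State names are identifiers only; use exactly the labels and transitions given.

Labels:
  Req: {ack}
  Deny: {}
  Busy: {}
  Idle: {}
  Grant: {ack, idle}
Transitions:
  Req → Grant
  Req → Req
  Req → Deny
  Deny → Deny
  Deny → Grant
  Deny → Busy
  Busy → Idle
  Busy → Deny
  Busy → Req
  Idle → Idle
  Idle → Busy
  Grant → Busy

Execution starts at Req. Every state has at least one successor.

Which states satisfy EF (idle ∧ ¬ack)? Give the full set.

none

States satisfying idle ∧ ¬ack: ∅.
States satisfying EF (idle ∧ ¬ack): ∅.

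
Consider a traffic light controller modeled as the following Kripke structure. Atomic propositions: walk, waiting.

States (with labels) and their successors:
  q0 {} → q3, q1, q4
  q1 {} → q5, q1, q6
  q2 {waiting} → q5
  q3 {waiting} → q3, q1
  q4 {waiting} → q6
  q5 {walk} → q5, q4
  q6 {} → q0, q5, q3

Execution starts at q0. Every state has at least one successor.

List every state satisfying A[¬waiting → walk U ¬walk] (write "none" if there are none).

{q0, q1, q2, q3, q4, q6}

States satisfying ¬waiting → walk: {q2, q3, q4, q5}.
States satisfying ¬walk: {q0, q1, q2, q3, q4, q6}.
States satisfying A[¬waiting → walk U ¬walk]: {q0, q1, q2, q3, q4, q6}.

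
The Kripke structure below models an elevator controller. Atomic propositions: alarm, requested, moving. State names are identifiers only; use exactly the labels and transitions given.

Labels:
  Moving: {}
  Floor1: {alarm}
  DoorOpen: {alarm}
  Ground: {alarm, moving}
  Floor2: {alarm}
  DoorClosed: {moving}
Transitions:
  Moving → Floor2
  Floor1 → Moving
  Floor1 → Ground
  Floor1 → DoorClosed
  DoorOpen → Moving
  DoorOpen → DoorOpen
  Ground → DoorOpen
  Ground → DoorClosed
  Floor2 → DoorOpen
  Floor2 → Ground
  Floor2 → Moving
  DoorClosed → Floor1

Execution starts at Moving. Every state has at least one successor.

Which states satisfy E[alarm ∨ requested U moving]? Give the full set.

{Floor1, Ground, Floor2, DoorClosed}

States satisfying alarm ∨ requested: {Floor1, DoorOpen, Ground, Floor2}.
States satisfying moving: {Ground, DoorClosed}.
States satisfying E[alarm ∨ requested U moving]: {Floor1, Ground, Floor2, DoorClosed}.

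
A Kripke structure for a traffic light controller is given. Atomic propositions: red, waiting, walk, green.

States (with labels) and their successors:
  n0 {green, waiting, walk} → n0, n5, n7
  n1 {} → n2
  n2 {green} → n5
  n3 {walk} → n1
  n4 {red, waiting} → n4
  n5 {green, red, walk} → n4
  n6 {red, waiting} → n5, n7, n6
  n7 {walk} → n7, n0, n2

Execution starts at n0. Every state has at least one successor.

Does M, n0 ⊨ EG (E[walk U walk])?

Satisfied

States satisfying E[walk U walk]: {n0, n3, n5, n7}.
States satisfying EG (E[walk U walk]): {n0, n7}.
n0 ∈ Sat(EG (E[walk U walk])).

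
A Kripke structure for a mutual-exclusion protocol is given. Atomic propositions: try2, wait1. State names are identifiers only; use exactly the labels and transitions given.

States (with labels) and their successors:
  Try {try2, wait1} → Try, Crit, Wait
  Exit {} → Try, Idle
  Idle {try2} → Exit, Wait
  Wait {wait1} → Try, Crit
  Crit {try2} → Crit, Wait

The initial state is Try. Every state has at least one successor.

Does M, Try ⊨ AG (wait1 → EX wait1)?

Yes

States satisfying wait1 → EX wait1: {Try, Exit, Idle, Wait, Crit}.
States satisfying AG (wait1 → EX wait1): {Try, Exit, Idle, Wait, Crit}.
Every state reachable from Try satisfies wait1 → EX wait1.
Try ∈ Sat(AG (wait1 → EX wait1)).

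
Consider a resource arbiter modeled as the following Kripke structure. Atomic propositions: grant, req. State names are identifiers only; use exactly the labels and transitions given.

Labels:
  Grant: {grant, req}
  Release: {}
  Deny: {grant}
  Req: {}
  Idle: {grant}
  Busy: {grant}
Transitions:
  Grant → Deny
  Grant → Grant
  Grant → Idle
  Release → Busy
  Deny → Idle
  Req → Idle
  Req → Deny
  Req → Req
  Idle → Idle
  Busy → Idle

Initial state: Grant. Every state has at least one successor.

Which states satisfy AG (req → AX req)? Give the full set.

States satisfying req → AX req: {Release, Deny, Req, Idle, Busy}.
States satisfying AG (req → AX req): {Release, Deny, Req, Idle, Busy}.

{Release, Deny, Req, Idle, Busy}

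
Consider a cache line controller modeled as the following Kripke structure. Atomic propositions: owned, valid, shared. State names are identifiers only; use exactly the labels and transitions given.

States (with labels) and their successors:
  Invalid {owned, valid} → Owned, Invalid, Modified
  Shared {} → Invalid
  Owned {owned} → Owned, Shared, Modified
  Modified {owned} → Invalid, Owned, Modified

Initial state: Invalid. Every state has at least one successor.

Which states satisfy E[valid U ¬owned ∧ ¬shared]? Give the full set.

{Shared}

States satisfying valid: {Invalid}.
States satisfying ¬owned ∧ ¬shared: {Shared}.
States satisfying E[valid U ¬owned ∧ ¬shared]: {Shared}.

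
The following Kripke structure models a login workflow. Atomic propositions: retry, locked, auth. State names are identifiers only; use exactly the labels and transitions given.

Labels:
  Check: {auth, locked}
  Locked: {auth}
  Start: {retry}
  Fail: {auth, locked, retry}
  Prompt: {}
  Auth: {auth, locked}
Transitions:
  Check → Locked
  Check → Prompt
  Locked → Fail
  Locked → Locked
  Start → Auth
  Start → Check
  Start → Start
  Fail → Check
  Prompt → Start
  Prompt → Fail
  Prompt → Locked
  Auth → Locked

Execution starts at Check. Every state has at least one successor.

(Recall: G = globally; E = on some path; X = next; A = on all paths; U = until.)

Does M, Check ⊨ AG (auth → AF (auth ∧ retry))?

States satisfying auth → AF (auth ∧ retry): {Start, Fail, Prompt}.
States satisfying AG (auth → AF (auth ∧ retry)): ∅.
Auth is reachable from Check and violates auth → AF (auth ∧ retry), so AG fails at Check.
Check ∉ Sat(AG (auth → AF (auth ∧ retry))).

No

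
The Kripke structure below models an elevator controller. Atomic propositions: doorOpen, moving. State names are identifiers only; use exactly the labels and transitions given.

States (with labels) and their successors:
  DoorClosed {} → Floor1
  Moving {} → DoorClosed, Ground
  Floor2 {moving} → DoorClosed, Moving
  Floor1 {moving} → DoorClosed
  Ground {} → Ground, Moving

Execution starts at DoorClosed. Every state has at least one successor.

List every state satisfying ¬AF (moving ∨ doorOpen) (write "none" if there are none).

States satisfying moving ∨ doorOpen: {Floor2, Floor1}.
States satisfying AF (moving ∨ doorOpen): {DoorClosed, Floor2, Floor1}.
States satisfying ¬AF (moving ∨ doorOpen): {Moving, Ground}.

{Moving, Ground}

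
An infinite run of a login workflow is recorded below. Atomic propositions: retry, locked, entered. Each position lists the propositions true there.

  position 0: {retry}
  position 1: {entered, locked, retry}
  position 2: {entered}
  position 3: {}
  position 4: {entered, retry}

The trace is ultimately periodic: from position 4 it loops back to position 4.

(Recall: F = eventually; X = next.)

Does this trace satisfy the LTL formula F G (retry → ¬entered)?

Violated

G (retry → ¬entered) is false at every position 0..4, so it never becomes true and F G (retry → ¬entered) fails.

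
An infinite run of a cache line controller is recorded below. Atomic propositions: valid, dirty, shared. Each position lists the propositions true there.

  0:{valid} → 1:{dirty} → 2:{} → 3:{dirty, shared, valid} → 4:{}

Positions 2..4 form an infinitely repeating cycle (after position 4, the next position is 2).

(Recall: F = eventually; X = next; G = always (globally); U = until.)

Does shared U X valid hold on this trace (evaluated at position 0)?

No

Walking from position 0: at position 0, X valid has not yet held and shared fails, so shared U X valid is false.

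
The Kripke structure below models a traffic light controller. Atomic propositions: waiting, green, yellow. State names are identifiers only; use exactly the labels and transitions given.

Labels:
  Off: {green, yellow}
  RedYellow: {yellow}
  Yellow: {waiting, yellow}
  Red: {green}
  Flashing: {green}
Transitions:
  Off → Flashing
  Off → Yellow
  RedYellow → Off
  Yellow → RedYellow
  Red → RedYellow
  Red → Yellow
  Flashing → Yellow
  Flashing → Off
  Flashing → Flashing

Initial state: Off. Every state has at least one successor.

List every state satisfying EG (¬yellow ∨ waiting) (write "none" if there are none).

{Flashing}

States satisfying ¬yellow ∨ waiting: {Yellow, Red, Flashing}.
States satisfying EG (¬yellow ∨ waiting): {Flashing}.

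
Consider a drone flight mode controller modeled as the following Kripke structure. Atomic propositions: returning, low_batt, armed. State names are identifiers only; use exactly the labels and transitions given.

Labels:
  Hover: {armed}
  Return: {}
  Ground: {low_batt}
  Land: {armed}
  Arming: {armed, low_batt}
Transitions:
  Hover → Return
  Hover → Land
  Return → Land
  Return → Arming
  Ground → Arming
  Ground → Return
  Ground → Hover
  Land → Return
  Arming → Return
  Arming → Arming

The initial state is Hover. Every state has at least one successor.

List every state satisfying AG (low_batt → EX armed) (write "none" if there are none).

States satisfying low_batt → EX armed: {Hover, Return, Ground, Land, Arming}.
States satisfying AG (low_batt → EX armed): {Hover, Return, Ground, Land, Arming}.

{Hover, Return, Ground, Land, Arming}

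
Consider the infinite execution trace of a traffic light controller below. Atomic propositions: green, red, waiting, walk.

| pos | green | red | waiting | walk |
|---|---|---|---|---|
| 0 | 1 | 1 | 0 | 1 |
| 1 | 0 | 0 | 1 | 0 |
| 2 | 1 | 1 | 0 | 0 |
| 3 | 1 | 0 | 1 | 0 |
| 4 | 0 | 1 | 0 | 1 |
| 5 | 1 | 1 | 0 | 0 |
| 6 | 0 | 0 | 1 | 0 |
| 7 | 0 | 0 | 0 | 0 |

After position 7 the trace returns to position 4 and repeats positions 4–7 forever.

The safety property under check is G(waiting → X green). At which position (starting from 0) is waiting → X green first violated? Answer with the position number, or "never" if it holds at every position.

3

Check waiting → X green at each position in order: 0 ✓, 1 ✓, 2 ✓.
At position 3 the labels are {green, waiting} and the next position 4 has {red, walk}, so waiting → X green is false there. This is the first violation.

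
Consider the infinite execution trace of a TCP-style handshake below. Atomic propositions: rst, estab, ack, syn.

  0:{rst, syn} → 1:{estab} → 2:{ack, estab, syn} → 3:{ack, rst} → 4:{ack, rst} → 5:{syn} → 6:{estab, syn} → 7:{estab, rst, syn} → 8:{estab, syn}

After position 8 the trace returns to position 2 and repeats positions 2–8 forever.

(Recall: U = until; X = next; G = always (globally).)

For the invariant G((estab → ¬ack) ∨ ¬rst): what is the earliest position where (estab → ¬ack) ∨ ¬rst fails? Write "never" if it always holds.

never

(estab → ¬ack) ∨ ¬rst holds at every position 0..8, and those are all the positions the trace ever visits, so the invariant G((estab → ¬ack) ∨ ¬rst) is never violated.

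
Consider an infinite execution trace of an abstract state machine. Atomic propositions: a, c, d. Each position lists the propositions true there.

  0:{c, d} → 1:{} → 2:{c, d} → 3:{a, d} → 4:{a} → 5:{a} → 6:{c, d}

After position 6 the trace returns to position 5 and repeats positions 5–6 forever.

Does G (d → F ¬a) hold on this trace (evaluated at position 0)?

d → F ¬a holds at every position 0..6, and those are all positions ever visited, so G (d → F ¬a) holds.
Positions where d holds: 0, 2, 3, 6.
Check F ¬a at each: 0→ok, 2→ok, 3→ok, 6→ok.

Holds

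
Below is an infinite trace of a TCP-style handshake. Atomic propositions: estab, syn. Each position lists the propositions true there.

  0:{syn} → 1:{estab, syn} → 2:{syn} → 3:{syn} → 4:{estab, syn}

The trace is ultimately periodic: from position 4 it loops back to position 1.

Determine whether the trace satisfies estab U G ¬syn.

Violated

Walking from position 0: at position 0, G ¬syn has not yet held and estab fails, so estab U G ¬syn is false.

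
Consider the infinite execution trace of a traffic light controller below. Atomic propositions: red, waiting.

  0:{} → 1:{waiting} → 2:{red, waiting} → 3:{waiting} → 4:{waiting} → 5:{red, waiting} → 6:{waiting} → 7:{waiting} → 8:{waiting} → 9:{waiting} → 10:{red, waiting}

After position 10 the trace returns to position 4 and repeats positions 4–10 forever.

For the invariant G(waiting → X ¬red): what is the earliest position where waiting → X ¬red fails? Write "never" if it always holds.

Check waiting → X ¬red at each position in order: 0 ✓.
At position 1 the labels are {waiting} and the next position 2 has {red, waiting}, so waiting → X ¬red is false there. This is the first violation.

1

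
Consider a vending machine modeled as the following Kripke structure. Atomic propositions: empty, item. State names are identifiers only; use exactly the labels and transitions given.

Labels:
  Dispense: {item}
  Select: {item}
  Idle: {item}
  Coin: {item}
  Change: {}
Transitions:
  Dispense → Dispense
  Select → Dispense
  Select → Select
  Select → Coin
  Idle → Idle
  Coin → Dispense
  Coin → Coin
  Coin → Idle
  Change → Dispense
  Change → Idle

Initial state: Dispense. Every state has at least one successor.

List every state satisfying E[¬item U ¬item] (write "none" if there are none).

{Change}

States satisfying ¬item: {Change}.
States satisfying E[¬item U ¬item]: {Change}.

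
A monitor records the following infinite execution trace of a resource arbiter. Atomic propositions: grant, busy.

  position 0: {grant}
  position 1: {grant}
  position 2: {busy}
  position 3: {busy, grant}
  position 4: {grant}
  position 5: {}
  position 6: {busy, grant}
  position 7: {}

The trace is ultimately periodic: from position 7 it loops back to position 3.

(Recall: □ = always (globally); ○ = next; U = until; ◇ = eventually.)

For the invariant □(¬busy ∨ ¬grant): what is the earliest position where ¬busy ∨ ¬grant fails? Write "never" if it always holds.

Check ¬busy ∨ ¬grant at each position in order: 0 ✓, 1 ✓, 2 ✓.
At position 3 the labels are {busy, grant}, so ¬busy ∨ ¬grant is false there. This is the first violation.

3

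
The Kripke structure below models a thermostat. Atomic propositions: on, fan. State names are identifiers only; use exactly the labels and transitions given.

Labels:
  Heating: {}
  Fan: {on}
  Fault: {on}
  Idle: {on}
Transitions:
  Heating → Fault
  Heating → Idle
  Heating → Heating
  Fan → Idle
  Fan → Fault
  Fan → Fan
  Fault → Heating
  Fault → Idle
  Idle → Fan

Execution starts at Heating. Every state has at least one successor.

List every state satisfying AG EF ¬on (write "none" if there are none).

States satisfying EF ¬on: {Heating, Fan, Fault, Idle}.
States satisfying AG EF ¬on: {Heating, Fan, Fault, Idle}.

{Heating, Fan, Fault, Idle}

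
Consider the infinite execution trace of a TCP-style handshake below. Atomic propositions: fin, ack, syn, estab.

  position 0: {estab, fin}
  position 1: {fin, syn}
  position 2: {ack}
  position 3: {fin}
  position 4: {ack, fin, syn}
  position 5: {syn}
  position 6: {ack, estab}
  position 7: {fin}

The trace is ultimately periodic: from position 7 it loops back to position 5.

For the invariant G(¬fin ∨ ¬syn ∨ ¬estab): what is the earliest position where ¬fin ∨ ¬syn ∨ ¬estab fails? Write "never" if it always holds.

never

¬fin ∨ ¬syn ∨ ¬estab holds at every position 0..7, and those are all the positions the trace ever visits, so the invariant G(¬fin ∨ ¬syn ∨ ¬estab) is never violated.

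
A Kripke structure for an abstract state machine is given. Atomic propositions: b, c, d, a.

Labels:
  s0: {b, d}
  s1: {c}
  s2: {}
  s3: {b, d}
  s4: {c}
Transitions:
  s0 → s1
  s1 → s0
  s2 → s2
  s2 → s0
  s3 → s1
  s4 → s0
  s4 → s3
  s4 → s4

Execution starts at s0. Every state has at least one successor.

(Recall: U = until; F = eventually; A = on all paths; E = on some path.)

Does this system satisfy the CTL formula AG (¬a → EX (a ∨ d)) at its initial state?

Violated

States satisfying ¬a → EX (a ∨ d): {s1, s2, s4}.
States satisfying AG (¬a → EX (a ∨ d)): ∅.
s0 is reachable from s0 and violates ¬a → EX (a ∨ d), so AG fails at s0.
s0 ∉ Sat(AG (¬a → EX (a ∨ d))).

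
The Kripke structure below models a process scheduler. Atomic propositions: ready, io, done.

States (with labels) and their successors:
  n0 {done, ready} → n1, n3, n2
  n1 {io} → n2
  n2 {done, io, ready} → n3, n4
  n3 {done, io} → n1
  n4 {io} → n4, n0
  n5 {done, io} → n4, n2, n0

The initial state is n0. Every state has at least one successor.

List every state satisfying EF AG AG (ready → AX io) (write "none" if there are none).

{n0, n1, n2, n3, n4, n5}

States satisfying AG AG (ready → AX io): {n0, n1, n2, n3, n4, n5}.
States satisfying EF AG AG (ready → AX io): {n0, n1, n2, n3, n4, n5}.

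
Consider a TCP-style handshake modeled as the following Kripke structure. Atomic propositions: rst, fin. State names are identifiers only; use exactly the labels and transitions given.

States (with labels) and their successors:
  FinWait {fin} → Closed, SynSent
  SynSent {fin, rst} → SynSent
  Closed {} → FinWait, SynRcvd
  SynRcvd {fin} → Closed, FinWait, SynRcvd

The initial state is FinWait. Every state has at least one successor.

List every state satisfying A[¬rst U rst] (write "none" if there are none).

States satisfying ¬rst: {FinWait, Closed, SynRcvd}.
States satisfying rst: {SynSent}.
States satisfying A[¬rst U rst]: {SynSent}.

{SynSent}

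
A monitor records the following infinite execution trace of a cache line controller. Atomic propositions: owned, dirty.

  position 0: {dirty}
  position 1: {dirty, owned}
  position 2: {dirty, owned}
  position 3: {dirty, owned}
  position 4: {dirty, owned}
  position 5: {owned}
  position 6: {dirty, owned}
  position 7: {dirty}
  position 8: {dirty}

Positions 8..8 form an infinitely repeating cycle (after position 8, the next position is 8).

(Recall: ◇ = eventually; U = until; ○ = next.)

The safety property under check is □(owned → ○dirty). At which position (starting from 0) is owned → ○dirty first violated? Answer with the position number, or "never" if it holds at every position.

Check owned → ○dirty at each position in order: 0 ✓, 1 ✓, 2 ✓, 3 ✓.
At position 4 the labels are {dirty, owned} and the next position 5 has {owned}, so owned → ○dirty is false there. This is the first violation.

4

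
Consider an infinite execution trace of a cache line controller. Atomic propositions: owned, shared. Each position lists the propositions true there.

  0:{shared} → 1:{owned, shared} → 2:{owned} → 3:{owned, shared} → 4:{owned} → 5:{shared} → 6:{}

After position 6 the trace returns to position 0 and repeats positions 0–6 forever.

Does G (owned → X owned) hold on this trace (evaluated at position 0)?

Does not hold

owned → X owned must hold at every position from 0 onward. It fails at position 4, so G (owned → X owned) is false.
Positions where owned holds: 1, 2, 3, 4.
Check X owned at each: 1→ok, 2→ok, 3→ok, 4→fails.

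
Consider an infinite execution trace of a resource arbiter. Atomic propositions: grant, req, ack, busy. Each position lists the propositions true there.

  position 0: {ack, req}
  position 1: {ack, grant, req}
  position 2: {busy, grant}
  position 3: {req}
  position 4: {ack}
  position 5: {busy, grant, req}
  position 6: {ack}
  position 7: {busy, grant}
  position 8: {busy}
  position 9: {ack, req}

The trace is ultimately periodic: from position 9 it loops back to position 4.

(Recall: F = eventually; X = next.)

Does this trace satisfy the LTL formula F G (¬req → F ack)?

G (¬req → F ack) holds at position 0, which is reachable from 0, so F G (¬req → F ack) holds.

Satisfied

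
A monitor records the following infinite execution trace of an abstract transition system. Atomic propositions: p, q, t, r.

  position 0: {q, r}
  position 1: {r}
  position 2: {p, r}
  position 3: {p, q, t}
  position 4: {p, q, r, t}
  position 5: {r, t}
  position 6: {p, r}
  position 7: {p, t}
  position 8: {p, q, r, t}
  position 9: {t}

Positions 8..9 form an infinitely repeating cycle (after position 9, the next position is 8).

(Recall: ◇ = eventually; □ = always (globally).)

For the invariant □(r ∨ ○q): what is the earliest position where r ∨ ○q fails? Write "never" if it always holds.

never

r ∨ ○q holds at every position 0..9, and those are all the positions the trace ever visits, so the invariant □(r ∨ ○q) is never violated.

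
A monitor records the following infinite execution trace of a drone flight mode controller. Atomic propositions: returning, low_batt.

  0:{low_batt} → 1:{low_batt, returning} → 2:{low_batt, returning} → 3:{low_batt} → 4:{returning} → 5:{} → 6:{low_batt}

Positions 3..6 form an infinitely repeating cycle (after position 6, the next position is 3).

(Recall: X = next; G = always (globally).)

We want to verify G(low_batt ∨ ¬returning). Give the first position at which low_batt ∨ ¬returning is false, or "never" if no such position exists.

4

Check low_batt ∨ ¬returning at each position in order: 0 ✓, 1 ✓, 2 ✓, 3 ✓.
At position 4 the labels are {returning}, so low_batt ∨ ¬returning is false there. This is the first violation.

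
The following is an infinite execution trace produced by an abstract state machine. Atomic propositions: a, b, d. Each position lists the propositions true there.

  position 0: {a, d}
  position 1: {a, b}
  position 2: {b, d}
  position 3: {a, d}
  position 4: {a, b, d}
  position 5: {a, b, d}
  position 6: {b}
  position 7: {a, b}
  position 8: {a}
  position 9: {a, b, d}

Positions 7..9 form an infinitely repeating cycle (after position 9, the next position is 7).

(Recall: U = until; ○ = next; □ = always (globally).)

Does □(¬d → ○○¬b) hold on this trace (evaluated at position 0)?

¬d → ○○¬b must hold at every position from 0 onward. It fails at position 7, so □(¬d → ○○¬b) is false.
Positions where ¬d holds: 1, 6, 7, 8.
Check ○○¬b at each: 1→ok, 6→ok, 7→fails, 8→fails.

No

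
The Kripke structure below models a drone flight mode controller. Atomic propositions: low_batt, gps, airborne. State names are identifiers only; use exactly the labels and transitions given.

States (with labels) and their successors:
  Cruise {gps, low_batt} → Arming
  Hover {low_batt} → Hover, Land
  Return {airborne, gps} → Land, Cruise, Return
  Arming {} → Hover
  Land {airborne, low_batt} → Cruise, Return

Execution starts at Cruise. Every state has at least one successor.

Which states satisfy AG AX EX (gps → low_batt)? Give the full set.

{Cruise, Hover, Return, Arming, Land}

States satisfying AX EX (gps → low_batt): {Cruise, Hover, Return, Arming, Land}.
States satisfying AG AX EX (gps → low_batt): {Cruise, Hover, Return, Arming, Land}.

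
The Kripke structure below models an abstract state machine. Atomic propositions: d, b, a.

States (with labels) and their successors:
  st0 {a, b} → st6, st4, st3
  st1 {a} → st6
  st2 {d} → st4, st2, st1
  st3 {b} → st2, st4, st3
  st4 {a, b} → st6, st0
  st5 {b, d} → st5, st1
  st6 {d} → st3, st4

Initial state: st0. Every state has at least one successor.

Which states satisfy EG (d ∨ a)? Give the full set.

{st0, st1, st2, st4, st5, st6}

States satisfying d ∨ a: {st0, st1, st2, st4, st5, st6}.
States satisfying EG (d ∨ a): {st0, st1, st2, st4, st5, st6}.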